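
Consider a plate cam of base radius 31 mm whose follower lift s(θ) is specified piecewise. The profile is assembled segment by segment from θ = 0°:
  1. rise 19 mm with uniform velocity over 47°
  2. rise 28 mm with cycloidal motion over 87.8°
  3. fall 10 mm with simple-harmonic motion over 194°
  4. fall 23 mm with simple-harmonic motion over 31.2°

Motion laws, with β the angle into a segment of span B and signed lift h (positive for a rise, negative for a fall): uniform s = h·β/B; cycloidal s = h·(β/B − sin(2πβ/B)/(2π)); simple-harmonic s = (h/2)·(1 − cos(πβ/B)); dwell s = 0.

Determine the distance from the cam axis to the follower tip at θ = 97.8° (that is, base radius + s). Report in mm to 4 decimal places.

seg 1 [0°–47°] uniform, h=19: full span → s += 19 → s = 19.0000
seg 2 [47°–134.8°] cycloidal, h=28: θ=97.8° here. β=50.8, B=87.8. 28·(0.5786 − sin(2π·0.5786)/(2π)) = 18.3126 → s = 37.3126
radial distance = base radius + s = 31 + 37.3126 = 68.3126

68.3126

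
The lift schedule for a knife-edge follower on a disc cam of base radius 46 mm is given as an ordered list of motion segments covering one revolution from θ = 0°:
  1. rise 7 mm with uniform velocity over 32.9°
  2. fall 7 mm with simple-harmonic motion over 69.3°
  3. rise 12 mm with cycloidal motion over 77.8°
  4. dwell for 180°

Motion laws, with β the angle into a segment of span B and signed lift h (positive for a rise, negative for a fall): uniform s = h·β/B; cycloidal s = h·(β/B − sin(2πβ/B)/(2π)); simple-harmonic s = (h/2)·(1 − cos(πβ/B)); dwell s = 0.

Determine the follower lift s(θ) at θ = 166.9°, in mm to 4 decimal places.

seg 1 [0°–32.9°] uniform, h=7: full span → s += 7 → s = 7.0000
seg 2 [32.9°–102.2°] simple-harmonic, h=-7: full span → s += -7 → s = 0.0000
seg 3 [102.2°–180°] cycloidal, h=12: θ=166.9° here. β=64.7, B=77.8. 12·(0.8316 − sin(2π·0.8316)/(2π)) = 11.6436 → s = 11.6436

11.6436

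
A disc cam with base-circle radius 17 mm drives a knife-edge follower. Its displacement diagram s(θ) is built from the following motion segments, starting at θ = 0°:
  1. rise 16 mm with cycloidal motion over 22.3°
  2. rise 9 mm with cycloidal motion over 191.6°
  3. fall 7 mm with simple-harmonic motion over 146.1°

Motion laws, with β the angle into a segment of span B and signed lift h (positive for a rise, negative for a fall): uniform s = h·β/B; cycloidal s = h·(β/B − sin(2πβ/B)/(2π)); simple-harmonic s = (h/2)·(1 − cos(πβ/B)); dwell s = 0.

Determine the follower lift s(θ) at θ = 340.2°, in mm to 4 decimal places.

seg 1 [0°–22.3°] cycloidal, h=16: full span → s += 16 → s = 16.0000
seg 2 [22.3°–213.9°] cycloidal, h=9: full span → s += 9 → s = 25.0000
seg 3 [213.9°–360°] simple-harmonic, h=-7: θ=340.2° here. β=126.3, B=146.1. -7/2·(1 − cos(π·0.8645)) = -6.6875 → s = 18.3125

18.3125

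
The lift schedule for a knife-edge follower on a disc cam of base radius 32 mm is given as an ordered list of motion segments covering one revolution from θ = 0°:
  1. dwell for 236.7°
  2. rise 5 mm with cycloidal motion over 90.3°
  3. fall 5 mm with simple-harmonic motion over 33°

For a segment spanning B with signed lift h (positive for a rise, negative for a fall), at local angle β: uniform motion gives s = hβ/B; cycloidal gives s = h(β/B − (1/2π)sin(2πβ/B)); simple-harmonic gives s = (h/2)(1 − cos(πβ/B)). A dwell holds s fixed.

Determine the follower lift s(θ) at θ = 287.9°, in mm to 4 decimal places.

seg 1 [0°–236.7°] dwell: s stays 0.0000
seg 2 [236.7°–327°] cycloidal, h=5: θ=287.9° here. β=51.2, B=90.3. 5·(0.5670 − sin(2π·0.5670)/(2π)) = 3.1602 → s = 3.1602

3.1602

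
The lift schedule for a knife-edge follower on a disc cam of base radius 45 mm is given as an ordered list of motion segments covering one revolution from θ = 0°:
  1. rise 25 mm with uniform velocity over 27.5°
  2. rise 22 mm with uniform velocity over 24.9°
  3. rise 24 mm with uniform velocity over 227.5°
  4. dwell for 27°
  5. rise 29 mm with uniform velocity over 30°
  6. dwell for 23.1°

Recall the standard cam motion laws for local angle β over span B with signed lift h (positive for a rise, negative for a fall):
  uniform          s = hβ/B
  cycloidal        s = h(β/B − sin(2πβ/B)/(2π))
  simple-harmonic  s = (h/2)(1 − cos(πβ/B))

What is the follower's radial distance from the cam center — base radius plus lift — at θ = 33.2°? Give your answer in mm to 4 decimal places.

seg 1 [0°–27.5°] uniform, h=25: full span → s += 25 → s = 25.0000
seg 2 [27.5°–52.4°] uniform, h=22: θ=33.2° here. β=5.7, B=24.9. 22·5.7/24.9 = 5.0361 → s = 30.0361
radial distance = base radius + s = 45 + 30.0361 = 75.0361

75.0361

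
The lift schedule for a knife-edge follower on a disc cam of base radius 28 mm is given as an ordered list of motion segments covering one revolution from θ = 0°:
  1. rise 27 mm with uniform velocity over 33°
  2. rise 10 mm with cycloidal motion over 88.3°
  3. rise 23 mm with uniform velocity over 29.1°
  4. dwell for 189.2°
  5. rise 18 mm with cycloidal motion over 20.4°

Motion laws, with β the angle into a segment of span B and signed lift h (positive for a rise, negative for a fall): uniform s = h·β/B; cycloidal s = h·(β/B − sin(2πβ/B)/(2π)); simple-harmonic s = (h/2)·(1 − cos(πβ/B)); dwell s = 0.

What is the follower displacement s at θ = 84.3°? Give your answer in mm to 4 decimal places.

seg 1 [0°–33°] uniform, h=27: full span → s += 27 → s = 27.0000
seg 2 [33°–121.3°] cycloidal, h=10: θ=84.3° here. β=51.3, B=88.3. 10·(0.5810 − sin(2π·0.5810)/(2π)) = 6.5850 → s = 33.5850

33.5850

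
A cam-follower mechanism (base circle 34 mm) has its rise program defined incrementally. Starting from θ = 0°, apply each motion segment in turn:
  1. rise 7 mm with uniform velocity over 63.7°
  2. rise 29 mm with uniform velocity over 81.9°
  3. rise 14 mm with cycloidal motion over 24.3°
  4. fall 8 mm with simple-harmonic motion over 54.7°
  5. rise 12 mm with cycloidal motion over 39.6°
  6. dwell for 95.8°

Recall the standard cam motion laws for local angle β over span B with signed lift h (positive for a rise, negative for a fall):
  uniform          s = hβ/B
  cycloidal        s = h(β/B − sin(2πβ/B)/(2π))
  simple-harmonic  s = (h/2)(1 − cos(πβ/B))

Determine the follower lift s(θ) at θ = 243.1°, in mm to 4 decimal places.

seg 1 [0°–63.7°] uniform, h=7: full span → s += 7 → s = 7.0000
seg 2 [63.7°–145.6°] uniform, h=29: full span → s += 29 → s = 36.0000
seg 3 [145.6°–169.9°] cycloidal, h=14: full span → s += 14 → s = 50.0000
seg 4 [169.9°–224.6°] simple-harmonic, h=-8: full span → s += -8 → s = 42.0000
seg 5 [224.6°–264.2°] cycloidal, h=12: θ=243.1° here. β=18.5, B=39.6. 12·(0.4672 − sin(2π·0.4672)/(2π)) = 5.2149 → s = 47.2149

47.2149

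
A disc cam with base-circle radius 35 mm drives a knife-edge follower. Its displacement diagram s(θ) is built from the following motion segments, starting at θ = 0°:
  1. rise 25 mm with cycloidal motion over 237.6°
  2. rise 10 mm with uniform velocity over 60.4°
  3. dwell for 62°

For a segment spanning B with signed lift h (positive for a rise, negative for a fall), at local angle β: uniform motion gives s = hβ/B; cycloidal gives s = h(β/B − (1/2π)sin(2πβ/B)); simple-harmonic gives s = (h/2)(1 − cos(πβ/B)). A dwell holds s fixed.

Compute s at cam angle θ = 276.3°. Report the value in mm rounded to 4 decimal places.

seg 1 [0°–237.6°] cycloidal, h=25: full span → s += 25 → s = 25.0000
seg 2 [237.6°–298°] uniform, h=10: θ=276.3° here. β=38.7, B=60.4. 10·38.7/60.4 = 6.4073 → s = 31.4073

31.4073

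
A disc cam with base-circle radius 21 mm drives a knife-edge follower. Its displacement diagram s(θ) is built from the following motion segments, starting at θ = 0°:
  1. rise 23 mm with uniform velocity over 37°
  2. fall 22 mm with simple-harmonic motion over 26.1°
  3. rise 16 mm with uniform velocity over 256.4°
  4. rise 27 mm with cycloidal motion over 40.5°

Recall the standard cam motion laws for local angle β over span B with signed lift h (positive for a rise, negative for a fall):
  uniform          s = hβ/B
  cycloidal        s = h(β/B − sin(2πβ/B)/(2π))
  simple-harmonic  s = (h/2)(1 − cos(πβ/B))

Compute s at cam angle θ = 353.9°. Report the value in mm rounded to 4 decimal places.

seg 1 [0°–37°] uniform, h=23: full span → s += 23 → s = 23.0000
seg 2 [37°–63.1°] simple-harmonic, h=-22: full span → s += -22 → s = 1.0000
seg 3 [63.1°–319.5°] uniform, h=16: full span → s += 16 → s = 17.0000
seg 4 [319.5°–360°] cycloidal, h=27: θ=353.9° here. β=34.4, B=40.5. 27·(0.8494 − sin(2π·0.8494)/(2π)) = 26.4196 → s = 43.4196

43.4196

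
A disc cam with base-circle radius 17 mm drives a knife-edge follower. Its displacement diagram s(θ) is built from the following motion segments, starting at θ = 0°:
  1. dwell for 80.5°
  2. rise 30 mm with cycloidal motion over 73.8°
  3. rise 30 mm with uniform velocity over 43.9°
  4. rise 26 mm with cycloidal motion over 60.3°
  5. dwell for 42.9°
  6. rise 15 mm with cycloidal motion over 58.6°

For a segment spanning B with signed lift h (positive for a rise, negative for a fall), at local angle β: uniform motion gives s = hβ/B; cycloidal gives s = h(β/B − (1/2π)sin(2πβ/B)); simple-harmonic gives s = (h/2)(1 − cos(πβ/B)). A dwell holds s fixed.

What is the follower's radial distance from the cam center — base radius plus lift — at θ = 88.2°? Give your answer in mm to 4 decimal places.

seg 1 [0°–80.5°] dwell: s stays 0.0000
seg 2 [80.5°–154.3°] cycloidal, h=30: θ=88.2° here. β=7.7, B=73.8. 30·(0.1043 − sin(2π·0.1043)/(2π)) = 0.2194 → s = 0.2194
radial distance = base radius + s = 17 + 0.2194 = 17.2194

17.2194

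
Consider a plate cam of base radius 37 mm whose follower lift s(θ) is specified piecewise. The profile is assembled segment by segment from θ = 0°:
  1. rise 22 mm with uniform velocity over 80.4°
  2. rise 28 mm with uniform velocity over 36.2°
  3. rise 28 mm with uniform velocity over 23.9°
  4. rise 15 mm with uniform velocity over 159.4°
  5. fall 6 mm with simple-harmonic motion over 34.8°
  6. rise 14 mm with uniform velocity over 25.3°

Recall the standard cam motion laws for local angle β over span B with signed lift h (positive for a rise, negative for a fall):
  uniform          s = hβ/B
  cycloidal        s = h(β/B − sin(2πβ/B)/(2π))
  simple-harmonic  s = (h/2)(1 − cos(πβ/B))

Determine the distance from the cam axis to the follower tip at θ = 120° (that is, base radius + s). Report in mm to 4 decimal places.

seg 1 [0°–80.4°] uniform, h=22: full span → s += 22 → s = 22.0000
seg 2 [80.4°–116.6°] uniform, h=28: full span → s += 28 → s = 50.0000
seg 3 [116.6°–140.5°] uniform, h=28: θ=120° here. β=3.4, B=23.9. 28·3.4/23.9 = 3.9833 → s = 53.9833
radial distance = base radius + s = 37 + 53.9833 = 90.9833

90.9833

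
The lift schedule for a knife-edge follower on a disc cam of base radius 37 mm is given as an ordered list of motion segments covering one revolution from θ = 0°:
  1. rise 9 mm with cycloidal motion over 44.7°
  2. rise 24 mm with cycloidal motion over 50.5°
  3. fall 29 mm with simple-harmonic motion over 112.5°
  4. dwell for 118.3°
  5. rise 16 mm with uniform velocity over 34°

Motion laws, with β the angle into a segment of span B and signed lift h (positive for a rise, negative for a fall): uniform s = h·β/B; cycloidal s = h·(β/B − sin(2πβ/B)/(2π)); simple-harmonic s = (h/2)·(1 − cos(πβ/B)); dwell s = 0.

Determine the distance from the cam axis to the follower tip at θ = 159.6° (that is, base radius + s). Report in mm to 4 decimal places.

seg 1 [0°–44.7°] cycloidal, h=9: full span → s += 9 → s = 9.0000
seg 2 [44.7°–95.2°] cycloidal, h=24: full span → s += 24 → s = 33.0000
seg 3 [95.2°–207.7°] simple-harmonic, h=-29: θ=159.6° here. β=64.4, B=112.5. -29/2·(1 − cos(π·0.5724)) = -17.7717 → s = 15.2283
radial distance = base radius + s = 37 + 15.2283 = 52.2283

52.2283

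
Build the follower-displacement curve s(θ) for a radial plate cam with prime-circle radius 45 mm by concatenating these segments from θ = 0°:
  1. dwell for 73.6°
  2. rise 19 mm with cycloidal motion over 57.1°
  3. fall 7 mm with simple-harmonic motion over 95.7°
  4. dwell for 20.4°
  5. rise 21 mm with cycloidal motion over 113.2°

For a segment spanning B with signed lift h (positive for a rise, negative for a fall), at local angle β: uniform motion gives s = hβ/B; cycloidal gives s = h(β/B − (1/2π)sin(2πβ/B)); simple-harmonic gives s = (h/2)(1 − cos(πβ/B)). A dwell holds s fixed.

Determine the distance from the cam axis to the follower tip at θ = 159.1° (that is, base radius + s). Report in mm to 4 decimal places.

seg 1 [0°–73.6°] dwell: s stays 0.0000
seg 2 [73.6°–130.7°] cycloidal, h=19: full span → s += 19 → s = 19.0000
seg 3 [130.7°–226.4°] simple-harmonic, h=-7: θ=159.1° here. β=28.4, B=95.7. -7/2·(1 − cos(π·0.2968)) = -1.4140 → s = 17.5860
radial distance = base radius + s = 45 + 17.5860 = 62.5860

62.5860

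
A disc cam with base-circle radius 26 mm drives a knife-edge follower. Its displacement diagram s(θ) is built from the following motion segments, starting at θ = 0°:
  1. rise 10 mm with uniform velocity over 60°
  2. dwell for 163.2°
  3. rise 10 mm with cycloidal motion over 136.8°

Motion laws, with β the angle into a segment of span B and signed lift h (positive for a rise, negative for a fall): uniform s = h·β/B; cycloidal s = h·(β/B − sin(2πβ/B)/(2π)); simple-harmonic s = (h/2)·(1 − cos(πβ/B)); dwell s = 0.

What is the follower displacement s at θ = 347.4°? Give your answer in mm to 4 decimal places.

seg 1 [0°–60°] uniform, h=10: full span → s += 10 → s = 10.0000
seg 2 [60°–223.2°] dwell: s stays 10.0000
seg 3 [223.2°–360°] cycloidal, h=10: θ=347.4° here. β=124.2, B=136.8. 10·(0.9079 − sin(2π·0.9079)/(2π)) = 9.9494 → s = 19.9494

19.9494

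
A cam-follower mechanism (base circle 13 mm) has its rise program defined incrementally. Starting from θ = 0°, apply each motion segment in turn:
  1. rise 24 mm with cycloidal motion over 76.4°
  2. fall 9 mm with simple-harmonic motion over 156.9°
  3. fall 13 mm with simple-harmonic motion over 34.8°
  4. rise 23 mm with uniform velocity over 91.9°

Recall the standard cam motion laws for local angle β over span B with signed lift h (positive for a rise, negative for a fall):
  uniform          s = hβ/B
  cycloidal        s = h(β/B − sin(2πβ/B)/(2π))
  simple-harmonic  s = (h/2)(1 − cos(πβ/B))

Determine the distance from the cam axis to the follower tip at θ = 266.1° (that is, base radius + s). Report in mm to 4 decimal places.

seg 1 [0°–76.4°] cycloidal, h=24: full span → s += 24 → s = 24.0000
seg 2 [76.4°–233.3°] simple-harmonic, h=-9: full span → s += -9 → s = 15.0000
seg 3 [233.3°–268.1°] simple-harmonic, h=-13: θ=266.1° here. β=32.8, B=34.8. -13/2·(1 − cos(π·0.9425)) = -12.8943 → s = 2.1057
radial distance = base radius + s = 13 + 2.1057 = 15.1057

15.1057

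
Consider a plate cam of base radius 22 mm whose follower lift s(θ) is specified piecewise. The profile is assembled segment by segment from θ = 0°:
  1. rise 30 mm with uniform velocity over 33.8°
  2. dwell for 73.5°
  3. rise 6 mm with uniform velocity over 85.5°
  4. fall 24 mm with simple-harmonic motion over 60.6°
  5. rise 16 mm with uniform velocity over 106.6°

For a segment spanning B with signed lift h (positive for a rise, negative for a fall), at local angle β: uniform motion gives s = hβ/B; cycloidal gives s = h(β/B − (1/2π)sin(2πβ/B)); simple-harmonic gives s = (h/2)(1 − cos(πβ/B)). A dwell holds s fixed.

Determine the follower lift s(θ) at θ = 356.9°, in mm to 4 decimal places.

seg 1 [0°–33.8°] uniform, h=30: full span → s += 30 → s = 30.0000
seg 2 [33.8°–107.3°] dwell: s stays 30.0000
seg 3 [107.3°–192.8°] uniform, h=6: full span → s += 6 → s = 36.0000
seg 4 [192.8°–253.4°] simple-harmonic, h=-24: full span → s += -24 → s = 12.0000
seg 5 [253.4°–360°] uniform, h=16: θ=356.9° here. β=103.5, B=106.6. 16·103.5/106.6 = 15.5347 → s = 27.5347

27.5347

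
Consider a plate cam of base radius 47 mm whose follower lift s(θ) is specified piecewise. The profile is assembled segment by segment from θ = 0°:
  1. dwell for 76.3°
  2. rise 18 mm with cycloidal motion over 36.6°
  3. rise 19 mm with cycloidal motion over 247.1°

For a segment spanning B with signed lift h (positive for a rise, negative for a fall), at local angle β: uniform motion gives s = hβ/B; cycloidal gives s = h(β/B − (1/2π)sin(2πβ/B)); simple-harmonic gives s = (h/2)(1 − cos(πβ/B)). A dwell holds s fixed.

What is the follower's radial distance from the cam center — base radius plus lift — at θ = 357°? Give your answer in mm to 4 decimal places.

seg 1 [0°–76.3°] dwell: s stays 0.0000
seg 2 [76.3°–112.9°] cycloidal, h=18: full span → s += 18 → s = 18.0000
seg 3 [112.9°–360°] cycloidal, h=19: θ=357° here. β=244.1, B=247.1. 19·(0.9879 − sin(2π·0.9879)/(2π)) = 18.9998 → s = 36.9998
radial distance = base radius + s = 47 + 36.9998 = 83.9998

83.9998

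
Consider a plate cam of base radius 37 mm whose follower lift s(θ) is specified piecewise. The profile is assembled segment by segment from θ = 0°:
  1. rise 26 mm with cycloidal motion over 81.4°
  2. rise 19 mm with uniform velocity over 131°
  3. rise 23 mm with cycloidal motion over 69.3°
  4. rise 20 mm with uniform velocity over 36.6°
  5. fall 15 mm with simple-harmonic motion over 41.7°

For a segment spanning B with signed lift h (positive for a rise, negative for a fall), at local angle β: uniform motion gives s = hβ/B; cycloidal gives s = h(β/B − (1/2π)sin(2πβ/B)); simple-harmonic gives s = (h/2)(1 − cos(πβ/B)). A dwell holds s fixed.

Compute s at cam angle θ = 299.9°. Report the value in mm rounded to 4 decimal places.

seg 1 [0°–81.4°] cycloidal, h=26: full span → s += 26 → s = 26.0000
seg 2 [81.4°–212.4°] uniform, h=19: full span → s += 19 → s = 45.0000
seg 3 [212.4°–281.7°] cycloidal, h=23: full span → s += 23 → s = 68.0000
seg 4 [281.7°–318.3°] uniform, h=20: θ=299.9° here. β=18.2, B=36.6. 20·18.2/36.6 = 9.9454 → s = 77.9454

77.9454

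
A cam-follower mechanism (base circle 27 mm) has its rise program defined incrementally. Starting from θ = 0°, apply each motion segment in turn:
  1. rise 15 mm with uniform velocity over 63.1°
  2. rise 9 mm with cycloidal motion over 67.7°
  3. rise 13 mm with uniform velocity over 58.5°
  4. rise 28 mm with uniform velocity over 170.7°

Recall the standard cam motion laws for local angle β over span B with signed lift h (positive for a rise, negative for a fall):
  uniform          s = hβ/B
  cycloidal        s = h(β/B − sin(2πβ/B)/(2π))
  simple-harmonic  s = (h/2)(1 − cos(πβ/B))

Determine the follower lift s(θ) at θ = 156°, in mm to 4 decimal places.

seg 1 [0°–63.1°] uniform, h=15: full span → s += 15 → s = 15.0000
seg 2 [63.1°–130.8°] cycloidal, h=9: full span → s += 9 → s = 24.0000
seg 3 [130.8°–189.3°] uniform, h=13: θ=156° here. β=25.2, B=58.5. 13·25.2/58.5 = 5.6000 → s = 29.6000

29.6000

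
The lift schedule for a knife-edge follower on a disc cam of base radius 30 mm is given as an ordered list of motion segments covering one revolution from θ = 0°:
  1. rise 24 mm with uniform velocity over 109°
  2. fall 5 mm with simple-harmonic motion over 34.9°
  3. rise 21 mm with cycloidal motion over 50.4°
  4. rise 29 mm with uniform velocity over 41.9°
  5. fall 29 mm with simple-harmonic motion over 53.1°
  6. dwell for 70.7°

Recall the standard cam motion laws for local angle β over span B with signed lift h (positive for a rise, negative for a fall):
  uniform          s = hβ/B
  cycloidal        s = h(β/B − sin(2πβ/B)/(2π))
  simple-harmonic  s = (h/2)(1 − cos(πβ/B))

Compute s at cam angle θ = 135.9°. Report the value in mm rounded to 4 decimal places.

seg 1 [0°–109°] uniform, h=24: full span → s += 24 → s = 24.0000
seg 2 [109°–143.9°] simple-harmonic, h=-5: θ=135.9° here. β=26.9, B=34.9. -5/2·(1 − cos(π·0.7708)) = -4.3793 → s = 19.6207

19.6207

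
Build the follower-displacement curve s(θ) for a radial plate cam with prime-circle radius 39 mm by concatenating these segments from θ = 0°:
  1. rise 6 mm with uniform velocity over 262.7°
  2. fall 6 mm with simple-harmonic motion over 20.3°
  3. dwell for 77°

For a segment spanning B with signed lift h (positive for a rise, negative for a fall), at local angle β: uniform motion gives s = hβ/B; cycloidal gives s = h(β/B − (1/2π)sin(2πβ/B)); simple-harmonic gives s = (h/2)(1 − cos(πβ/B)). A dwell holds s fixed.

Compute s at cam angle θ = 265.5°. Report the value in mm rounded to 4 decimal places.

seg 1 [0°–262.7°] uniform, h=6: full span → s += 6 → s = 6.0000
seg 2 [262.7°–283°] simple-harmonic, h=-6: θ=265.5° here. β=2.8, B=20.3. -6/2·(1 − cos(π·0.1379)) = -0.2773 → s = 5.7227

5.7227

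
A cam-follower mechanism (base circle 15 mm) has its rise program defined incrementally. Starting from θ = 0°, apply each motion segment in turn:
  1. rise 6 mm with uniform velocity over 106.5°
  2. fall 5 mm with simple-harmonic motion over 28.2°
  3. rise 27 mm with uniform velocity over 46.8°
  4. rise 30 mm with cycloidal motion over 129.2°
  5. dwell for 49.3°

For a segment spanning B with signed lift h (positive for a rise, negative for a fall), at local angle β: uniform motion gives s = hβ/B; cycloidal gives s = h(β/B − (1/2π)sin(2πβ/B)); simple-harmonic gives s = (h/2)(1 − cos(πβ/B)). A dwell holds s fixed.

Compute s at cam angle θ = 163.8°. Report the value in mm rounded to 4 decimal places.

seg 1 [0°–106.5°] uniform, h=6: full span → s += 6 → s = 6.0000
seg 2 [106.5°–134.7°] simple-harmonic, h=-5: full span → s += -5 → s = 1.0000
seg 3 [134.7°–181.5°] uniform, h=27: θ=163.8° here. β=29.1, B=46.8. 27·29.1/46.8 = 16.7885 → s = 17.7885

17.7885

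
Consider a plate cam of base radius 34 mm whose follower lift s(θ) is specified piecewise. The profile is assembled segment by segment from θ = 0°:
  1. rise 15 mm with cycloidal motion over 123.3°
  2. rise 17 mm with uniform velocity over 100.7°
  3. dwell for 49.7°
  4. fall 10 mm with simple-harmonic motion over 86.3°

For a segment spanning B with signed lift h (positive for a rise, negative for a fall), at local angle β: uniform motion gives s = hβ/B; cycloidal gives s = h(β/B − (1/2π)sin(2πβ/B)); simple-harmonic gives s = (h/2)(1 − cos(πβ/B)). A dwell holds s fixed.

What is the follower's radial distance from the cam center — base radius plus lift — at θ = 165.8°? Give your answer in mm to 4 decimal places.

seg 1 [0°–123.3°] cycloidal, h=15: full span → s += 15 → s = 15.0000
seg 2 [123.3°–224°] uniform, h=17: θ=165.8° here. β=42.5, B=100.7. 17·42.5/100.7 = 7.1748 → s = 22.1748
radial distance = base radius + s = 34 + 22.1748 = 56.1748

56.1748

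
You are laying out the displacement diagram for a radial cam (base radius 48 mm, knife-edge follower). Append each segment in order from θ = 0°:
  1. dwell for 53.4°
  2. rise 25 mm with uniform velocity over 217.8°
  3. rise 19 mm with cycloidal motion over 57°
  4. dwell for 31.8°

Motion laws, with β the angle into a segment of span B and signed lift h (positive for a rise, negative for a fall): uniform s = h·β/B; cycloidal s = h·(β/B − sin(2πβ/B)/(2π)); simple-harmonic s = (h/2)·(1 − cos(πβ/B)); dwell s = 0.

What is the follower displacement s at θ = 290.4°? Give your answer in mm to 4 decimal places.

seg 1 [0°–53.4°] dwell: s stays 0.0000
seg 2 [53.4°–271.2°] uniform, h=25: full span → s += 25 → s = 25.0000
seg 3 [271.2°–328.2°] cycloidal, h=19: θ=290.4° here. β=19.2, B=57. 19·(0.3368 − sin(2π·0.3368)/(2π)) = 3.8152 → s = 28.8152

28.8152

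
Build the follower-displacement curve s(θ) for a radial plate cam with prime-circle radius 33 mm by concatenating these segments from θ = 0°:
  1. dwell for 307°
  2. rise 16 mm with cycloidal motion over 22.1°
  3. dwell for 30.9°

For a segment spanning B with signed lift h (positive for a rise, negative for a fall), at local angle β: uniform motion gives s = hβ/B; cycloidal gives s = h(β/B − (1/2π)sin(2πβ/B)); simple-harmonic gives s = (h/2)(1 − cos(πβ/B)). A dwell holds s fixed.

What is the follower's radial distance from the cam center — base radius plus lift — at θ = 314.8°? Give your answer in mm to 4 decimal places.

seg 1 [0°–307°] dwell: s stays 0.0000
seg 2 [307°–329.1°] cycloidal, h=16: θ=314.8° here. β=7.8, B=22.1. 16·(0.3529 − sin(2π·0.3529)/(2π)) = 3.6149 → s = 3.6149
radial distance = base radius + s = 33 + 3.6149 = 36.6149

36.6149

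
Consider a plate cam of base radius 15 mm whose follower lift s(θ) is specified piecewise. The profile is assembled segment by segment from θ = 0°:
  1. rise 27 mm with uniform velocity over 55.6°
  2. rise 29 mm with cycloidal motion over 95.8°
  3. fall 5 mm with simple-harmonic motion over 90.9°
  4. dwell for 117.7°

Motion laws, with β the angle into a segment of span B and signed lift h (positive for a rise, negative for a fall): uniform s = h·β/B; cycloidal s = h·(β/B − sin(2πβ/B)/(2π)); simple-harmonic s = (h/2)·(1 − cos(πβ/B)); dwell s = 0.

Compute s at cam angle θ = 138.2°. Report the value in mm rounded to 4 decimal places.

seg 1 [0°–55.6°] uniform, h=27: full span → s += 27 → s = 27.0000
seg 2 [55.6°–151.4°] cycloidal, h=29: θ=138.2° here. β=82.6, B=95.8. 29·(0.8622 − sin(2π·0.8622)/(2π)) = 28.5192 → s = 55.5192

55.5192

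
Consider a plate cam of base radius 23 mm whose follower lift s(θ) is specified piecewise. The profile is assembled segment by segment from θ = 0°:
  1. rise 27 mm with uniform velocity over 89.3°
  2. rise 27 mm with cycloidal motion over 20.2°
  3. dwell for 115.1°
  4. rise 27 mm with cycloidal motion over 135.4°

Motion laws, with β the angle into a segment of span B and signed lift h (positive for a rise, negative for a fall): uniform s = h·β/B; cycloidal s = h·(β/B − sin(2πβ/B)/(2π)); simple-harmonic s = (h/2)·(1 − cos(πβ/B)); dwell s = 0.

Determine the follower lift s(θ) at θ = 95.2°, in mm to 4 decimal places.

seg 1 [0°–89.3°] uniform, h=27: full span → s += 27 → s = 27.0000
seg 2 [89.3°–109.5°] cycloidal, h=27: θ=95.2° here. β=5.9, B=20.2. 27·(0.2921 − sin(2π·0.2921)/(2π)) = 3.7383 → s = 30.7383

30.7383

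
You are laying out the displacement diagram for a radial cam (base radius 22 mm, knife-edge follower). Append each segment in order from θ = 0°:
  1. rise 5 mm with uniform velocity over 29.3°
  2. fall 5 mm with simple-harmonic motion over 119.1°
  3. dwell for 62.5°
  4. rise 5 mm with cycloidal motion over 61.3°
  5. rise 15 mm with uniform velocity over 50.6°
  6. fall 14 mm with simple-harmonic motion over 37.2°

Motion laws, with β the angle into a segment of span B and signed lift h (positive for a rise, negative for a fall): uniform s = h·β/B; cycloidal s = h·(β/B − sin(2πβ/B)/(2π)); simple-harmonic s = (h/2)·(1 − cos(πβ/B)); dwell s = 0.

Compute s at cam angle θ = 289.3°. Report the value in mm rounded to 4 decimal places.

seg 1 [0°–29.3°] uniform, h=5: full span → s += 5 → s = 5.0000
seg 2 [29.3°–148.4°] simple-harmonic, h=-5: full span → s += -5 → s = 0.0000
seg 3 [148.4°–210.9°] dwell: s stays 0.0000
seg 4 [210.9°–272.2°] cycloidal, h=5: full span → s += 5 → s = 5.0000
seg 5 [272.2°–322.8°] uniform, h=15: θ=289.3° here. β=17.1, B=50.6. 15·17.1/50.6 = 5.0692 → s = 10.0692

10.0692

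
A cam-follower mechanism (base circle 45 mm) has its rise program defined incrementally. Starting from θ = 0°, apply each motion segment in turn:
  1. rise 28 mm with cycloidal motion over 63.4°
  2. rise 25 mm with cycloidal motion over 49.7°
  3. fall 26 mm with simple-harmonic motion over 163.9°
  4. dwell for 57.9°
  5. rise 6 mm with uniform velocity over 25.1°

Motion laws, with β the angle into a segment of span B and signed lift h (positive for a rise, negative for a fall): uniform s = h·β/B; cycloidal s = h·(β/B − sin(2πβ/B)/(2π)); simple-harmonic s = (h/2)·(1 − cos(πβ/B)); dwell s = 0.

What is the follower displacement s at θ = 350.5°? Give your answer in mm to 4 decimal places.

seg 1 [0°–63.4°] cycloidal, h=28: full span → s += 28 → s = 28.0000
seg 2 [63.4°–113.1°] cycloidal, h=25: full span → s += 25 → s = 53.0000
seg 3 [113.1°–277°] simple-harmonic, h=-26: full span → s += -26 → s = 27.0000
seg 4 [277°–334.9°] dwell: s stays 27.0000
seg 5 [334.9°–360°] uniform, h=6: θ=350.5° here. β=15.6, B=25.1. 6·15.6/25.1 = 3.7291 → s = 30.7291

30.7291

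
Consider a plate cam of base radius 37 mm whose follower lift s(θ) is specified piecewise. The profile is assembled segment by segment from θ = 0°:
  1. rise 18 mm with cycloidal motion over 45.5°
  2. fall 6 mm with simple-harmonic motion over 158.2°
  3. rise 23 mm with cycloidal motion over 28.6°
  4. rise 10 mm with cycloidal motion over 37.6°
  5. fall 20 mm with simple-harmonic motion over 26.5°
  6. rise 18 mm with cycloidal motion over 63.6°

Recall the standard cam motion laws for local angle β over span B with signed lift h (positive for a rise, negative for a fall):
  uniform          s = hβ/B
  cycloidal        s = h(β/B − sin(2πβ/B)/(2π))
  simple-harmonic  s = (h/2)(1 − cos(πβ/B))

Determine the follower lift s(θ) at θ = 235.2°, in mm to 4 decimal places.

seg 1 [0°–45.5°] cycloidal, h=18: full span → s += 18 → s = 18.0000
seg 2 [45.5°–203.7°] simple-harmonic, h=-6: full span → s += -6 → s = 12.0000
seg 3 [203.7°–232.3°] cycloidal, h=23: full span → s += 23 → s = 35.0000
seg 4 [232.3°–269.9°] cycloidal, h=10: θ=235.2° here. β=2.9, B=37.6. 10·(0.0771 − sin(2π·0.0771)/(2π)) = 0.0298 → s = 35.0298

35.0298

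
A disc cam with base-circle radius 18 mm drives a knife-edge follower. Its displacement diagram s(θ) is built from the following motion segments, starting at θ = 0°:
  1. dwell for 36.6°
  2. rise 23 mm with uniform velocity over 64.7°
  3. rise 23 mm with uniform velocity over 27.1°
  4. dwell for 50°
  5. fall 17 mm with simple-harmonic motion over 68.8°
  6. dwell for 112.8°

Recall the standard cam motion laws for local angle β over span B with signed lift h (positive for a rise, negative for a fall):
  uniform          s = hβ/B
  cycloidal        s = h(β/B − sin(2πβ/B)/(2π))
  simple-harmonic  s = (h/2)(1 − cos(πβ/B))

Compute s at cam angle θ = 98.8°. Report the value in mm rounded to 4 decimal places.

seg 1 [0°–36.6°] dwell: s stays 0.0000
seg 2 [36.6°–101.3°] uniform, h=23: θ=98.8° here. β=62.2, B=64.7. 23·62.2/64.7 = 22.1113 → s = 22.1113

22.1113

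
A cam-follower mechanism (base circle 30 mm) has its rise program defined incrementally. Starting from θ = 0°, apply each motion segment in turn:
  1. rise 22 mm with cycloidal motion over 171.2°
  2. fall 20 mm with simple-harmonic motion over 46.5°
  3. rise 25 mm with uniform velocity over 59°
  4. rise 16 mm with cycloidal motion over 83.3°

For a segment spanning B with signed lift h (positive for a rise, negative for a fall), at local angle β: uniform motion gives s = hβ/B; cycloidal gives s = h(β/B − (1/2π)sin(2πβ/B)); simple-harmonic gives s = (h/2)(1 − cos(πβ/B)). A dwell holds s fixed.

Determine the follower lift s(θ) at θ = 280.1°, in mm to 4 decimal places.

seg 1 [0°–171.2°] cycloidal, h=22: full span → s += 22 → s = 22.0000
seg 2 [171.2°–217.7°] simple-harmonic, h=-20: full span → s += -20 → s = 2.0000
seg 3 [217.7°–276.7°] uniform, h=25: full span → s += 25 → s = 27.0000
seg 4 [276.7°–360°] cycloidal, h=16: θ=280.1° here. β=3.4, B=83.3. 16·(0.0408 − sin(2π·0.0408)/(2π)) = 0.0071 → s = 27.0071

27.0071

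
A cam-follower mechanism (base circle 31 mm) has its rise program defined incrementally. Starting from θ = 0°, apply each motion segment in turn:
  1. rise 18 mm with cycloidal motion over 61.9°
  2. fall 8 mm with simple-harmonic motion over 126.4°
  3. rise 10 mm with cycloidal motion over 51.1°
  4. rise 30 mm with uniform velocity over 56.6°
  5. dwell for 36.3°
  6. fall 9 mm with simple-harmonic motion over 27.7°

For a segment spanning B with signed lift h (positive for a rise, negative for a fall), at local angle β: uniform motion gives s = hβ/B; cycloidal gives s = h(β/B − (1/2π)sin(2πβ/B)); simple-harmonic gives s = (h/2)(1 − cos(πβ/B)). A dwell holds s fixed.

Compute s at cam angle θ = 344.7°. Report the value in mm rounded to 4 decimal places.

seg 1 [0°–61.9°] cycloidal, h=18: full span → s += 18 → s = 18.0000
seg 2 [61.9°–188.3°] simple-harmonic, h=-8: full span → s += -8 → s = 10.0000
seg 3 [188.3°–239.4°] cycloidal, h=10: full span → s += 10 → s = 20.0000
seg 4 [239.4°–296°] uniform, h=30: full span → s += 30 → s = 50.0000
seg 5 [296°–332.3°] dwell: s stays 50.0000
seg 6 [332.3°–360°] simple-harmonic, h=-9: θ=344.7° here. β=12.4, B=27.7. -9/2·(1 − cos(π·0.4477)) = -3.7633 → s = 46.2367

46.2367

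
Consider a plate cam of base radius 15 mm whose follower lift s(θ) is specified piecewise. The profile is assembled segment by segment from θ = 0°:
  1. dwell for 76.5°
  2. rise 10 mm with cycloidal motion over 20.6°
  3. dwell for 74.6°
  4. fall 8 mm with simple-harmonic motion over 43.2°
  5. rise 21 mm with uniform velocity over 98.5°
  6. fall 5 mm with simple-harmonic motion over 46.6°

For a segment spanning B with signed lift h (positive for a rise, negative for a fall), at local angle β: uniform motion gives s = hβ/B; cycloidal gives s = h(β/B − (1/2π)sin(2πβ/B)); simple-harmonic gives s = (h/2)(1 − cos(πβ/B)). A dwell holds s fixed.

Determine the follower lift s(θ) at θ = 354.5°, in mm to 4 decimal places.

seg 1 [0°–76.5°] dwell: s stays 0.0000
seg 2 [76.5°–97.1°] cycloidal, h=10: full span → s += 10 → s = 10.0000
seg 3 [97.1°–171.7°] dwell: s stays 10.0000
seg 4 [171.7°–214.9°] simple-harmonic, h=-8: full span → s += -8 → s = 2.0000
seg 5 [214.9°–313.4°] uniform, h=21: full span → s += 21 → s = 23.0000
seg 6 [313.4°–360°] simple-harmonic, h=-5: θ=354.5° here. β=41.1, B=46.6. -5/2·(1 − cos(π·0.8820)) = -4.8301 → s = 18.1699

18.1699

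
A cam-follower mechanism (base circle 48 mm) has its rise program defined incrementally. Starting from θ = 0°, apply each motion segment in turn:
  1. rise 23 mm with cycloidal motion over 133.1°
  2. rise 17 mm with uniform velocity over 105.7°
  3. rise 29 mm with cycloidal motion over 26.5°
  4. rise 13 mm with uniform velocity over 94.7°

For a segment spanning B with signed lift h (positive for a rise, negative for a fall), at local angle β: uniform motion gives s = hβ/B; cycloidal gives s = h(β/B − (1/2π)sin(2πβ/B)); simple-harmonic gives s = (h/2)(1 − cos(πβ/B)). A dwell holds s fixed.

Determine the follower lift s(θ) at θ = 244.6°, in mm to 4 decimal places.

seg 1 [0°–133.1°] cycloidal, h=23: full span → s += 23 → s = 23.0000
seg 2 [133.1°–238.8°] uniform, h=17: full span → s += 17 → s = 40.0000
seg 3 [238.8°–265.3°] cycloidal, h=29: θ=244.6° here. β=5.8, B=26.5. 29·(0.2189 − sin(2π·0.2189)/(2π)) = 1.8197 → s = 41.8197

41.8197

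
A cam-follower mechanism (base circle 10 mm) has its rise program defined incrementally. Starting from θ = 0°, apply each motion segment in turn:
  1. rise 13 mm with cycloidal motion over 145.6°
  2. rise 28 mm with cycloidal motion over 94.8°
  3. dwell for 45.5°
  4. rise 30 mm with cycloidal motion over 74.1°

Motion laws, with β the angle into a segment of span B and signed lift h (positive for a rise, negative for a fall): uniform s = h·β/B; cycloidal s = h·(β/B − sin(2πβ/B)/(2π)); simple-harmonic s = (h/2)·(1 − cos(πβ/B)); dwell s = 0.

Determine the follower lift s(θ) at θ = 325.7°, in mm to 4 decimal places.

seg 1 [0°–145.6°] cycloidal, h=13: full span → s += 13 → s = 13.0000
seg 2 [145.6°–240.4°] cycloidal, h=28: full span → s += 28 → s = 41.0000
seg 3 [240.4°–285.9°] dwell: s stays 41.0000
seg 4 [285.9°–360°] cycloidal, h=30: θ=325.7° here. β=39.8, B=74.1. 30·(0.5371 − sin(2π·0.5371)/(2π)) = 17.2167 → s = 58.2167

58.2167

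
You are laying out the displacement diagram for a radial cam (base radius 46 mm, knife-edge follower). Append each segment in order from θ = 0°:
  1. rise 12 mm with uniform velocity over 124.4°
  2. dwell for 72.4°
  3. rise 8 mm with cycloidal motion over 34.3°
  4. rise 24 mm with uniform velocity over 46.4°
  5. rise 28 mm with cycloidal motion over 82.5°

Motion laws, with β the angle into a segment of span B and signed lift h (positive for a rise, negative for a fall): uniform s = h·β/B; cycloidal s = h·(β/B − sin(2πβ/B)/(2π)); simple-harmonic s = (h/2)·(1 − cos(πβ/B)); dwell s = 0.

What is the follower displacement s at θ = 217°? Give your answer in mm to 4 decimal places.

seg 1 [0°–124.4°] uniform, h=12: full span → s += 12 → s = 12.0000
seg 2 [124.4°–196.8°] dwell: s stays 12.0000
seg 3 [196.8°–231.1°] cycloidal, h=8: θ=217° here. β=20.2, B=34.3. 8·(0.5889 − sin(2π·0.5889)/(2π)) = 5.3863 → s = 17.3863

17.3863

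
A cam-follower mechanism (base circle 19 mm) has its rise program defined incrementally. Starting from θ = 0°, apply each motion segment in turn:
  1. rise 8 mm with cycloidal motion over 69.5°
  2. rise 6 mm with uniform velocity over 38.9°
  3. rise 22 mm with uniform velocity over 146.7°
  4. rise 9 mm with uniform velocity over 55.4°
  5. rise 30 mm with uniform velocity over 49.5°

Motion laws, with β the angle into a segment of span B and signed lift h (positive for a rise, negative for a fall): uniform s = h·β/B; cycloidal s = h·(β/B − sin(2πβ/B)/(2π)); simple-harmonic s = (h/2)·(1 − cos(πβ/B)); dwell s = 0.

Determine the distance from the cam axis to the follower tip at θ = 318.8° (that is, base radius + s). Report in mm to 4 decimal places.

seg 1 [0°–69.5°] cycloidal, h=8: full span → s += 8 → s = 8.0000
seg 2 [69.5°–108.4°] uniform, h=6: full span → s += 6 → s = 14.0000
seg 3 [108.4°–255.1°] uniform, h=22: full span → s += 22 → s = 36.0000
seg 4 [255.1°–310.5°] uniform, h=9: full span → s += 9 → s = 45.0000
seg 5 [310.5°–360°] uniform, h=30: θ=318.8° here. β=8.3, B=49.5. 30·8.3/49.5 = 5.0303 → s = 50.0303
radial distance = base radius + s = 19 + 50.0303 = 69.0303

69.0303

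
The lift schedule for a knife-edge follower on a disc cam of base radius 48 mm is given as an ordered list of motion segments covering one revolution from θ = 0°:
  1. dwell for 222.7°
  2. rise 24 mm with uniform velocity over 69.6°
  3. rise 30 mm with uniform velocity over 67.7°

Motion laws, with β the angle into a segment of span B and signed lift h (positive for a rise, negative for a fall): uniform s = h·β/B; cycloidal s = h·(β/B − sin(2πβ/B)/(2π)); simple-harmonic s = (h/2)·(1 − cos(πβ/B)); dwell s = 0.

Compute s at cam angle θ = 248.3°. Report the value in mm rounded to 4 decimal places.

seg 1 [0°–222.7°] dwell: s stays 0.0000
seg 2 [222.7°–292.3°] uniform, h=24: θ=248.3° here. β=25.6, B=69.6. 24·25.6/69.6 = 8.8276 → s = 8.8276

8.8276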